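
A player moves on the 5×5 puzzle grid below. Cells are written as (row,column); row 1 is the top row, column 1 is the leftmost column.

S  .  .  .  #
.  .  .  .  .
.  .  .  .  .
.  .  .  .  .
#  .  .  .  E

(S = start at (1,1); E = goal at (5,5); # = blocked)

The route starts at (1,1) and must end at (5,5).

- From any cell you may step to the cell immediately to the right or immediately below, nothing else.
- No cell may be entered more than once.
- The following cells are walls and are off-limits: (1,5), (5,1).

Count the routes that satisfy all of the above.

68

A right/down-only route from (1,1) to (5,5) makes exactly 4 down-moves and 4 right-moves in some order.
With no other constraints that would be C(8,4) = 70 routes.
Subtract routes through each blocked cell (inclusion–exclusion for overlaps): − through (1,5): 1 − through (5,1): 1 → 68.
That gives 68 routes.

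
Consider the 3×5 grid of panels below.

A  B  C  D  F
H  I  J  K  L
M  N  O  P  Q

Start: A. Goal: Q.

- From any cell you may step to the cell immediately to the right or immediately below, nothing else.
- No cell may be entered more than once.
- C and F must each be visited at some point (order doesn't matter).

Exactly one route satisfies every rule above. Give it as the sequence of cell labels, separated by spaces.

A B C D F L Q

Moves only go right or down, so the column and row indices never decrease.
Route from A: right 4 to F, down 2 to Q — 6 moves in all.
Check: all required cells visited.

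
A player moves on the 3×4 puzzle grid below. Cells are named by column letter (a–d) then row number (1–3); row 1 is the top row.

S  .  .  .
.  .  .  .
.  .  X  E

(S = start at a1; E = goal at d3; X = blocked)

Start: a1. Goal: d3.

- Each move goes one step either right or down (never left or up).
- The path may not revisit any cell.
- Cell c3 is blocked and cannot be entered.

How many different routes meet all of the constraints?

A right/down-only route from a1 to d3 makes exactly 2 down-moves and 3 right-moves in some order.
With no other constraints that would be C(5,2) = 10 routes.
Subtract routes through each blocked cell (inclusion–exclusion for overlaps): − through c3: 6 → 4.
That gives 4 routes.

4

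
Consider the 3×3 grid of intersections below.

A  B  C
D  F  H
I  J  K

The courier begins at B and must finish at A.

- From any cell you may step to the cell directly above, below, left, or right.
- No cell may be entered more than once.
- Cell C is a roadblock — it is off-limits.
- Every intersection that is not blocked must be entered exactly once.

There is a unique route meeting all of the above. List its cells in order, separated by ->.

Need to visit all 8 open cells exactly once, starting at B and ending at A.
Cell K has only two open neighbours (H and J), so the path must pass straight through it: one of those is the cell it's entered from and the other is where it exits.
Route from B: down to F, right to H, down to K, 2× left (reaching I), 2× up (reaching A) — 7 moves in all.
Check: all 8 open cells covered.

B -> F -> H -> K -> J -> I -> D -> A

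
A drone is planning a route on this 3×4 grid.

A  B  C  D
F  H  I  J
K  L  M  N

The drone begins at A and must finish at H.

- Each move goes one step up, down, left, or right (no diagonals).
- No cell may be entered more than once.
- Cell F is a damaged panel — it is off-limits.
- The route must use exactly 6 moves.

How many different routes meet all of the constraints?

Need simple routes of exactly 6 moves from A to H (Manhattan distance 2, so 2 moves are spent on a detour and 2 undoing it).
Enumerating: A B C I M L H | A B C D J I H.
That gives 2 routes.

2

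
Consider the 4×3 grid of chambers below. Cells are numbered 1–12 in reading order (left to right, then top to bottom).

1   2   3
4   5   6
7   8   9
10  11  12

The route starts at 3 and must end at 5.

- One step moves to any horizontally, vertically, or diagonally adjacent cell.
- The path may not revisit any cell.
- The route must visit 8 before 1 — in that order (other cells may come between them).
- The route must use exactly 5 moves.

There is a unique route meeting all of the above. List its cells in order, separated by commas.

3, 6, 8, 4, 1, 5

The waypoints must appear in the order 8, 1, with no cell reused.
Route from 3: down to 6, down-left to 8, up-left to 4, up to 1, down-right to 5 — 5 moves in all.
Check: order respected (8 at step 2, 1 at step 4); 5 moves as required.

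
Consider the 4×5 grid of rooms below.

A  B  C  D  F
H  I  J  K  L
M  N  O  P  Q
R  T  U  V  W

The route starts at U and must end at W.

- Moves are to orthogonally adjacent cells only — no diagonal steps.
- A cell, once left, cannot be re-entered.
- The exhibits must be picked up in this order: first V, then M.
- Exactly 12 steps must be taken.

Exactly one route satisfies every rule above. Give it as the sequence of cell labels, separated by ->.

The waypoints must appear in the order V, M, with no cell reused.
Route from U: right to V, up to P, 3× left (reaching M), up to H, 4× right (reaching L), 2× down (reaching W) — 12 moves in all.
Check: order respected (V at step 1, M at step 5); 12 moves as required.

U -> V -> P -> O -> N -> M -> H -> I -> J -> K -> L -> Q -> W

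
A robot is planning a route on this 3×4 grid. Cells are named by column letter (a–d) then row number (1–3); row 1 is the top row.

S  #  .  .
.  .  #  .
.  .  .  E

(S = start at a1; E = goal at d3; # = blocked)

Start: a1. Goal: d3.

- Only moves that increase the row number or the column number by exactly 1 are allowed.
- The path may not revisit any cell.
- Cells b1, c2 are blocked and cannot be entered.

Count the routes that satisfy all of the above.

A right/down-only route from a1 to d3 makes exactly 2 down-moves and 3 right-moves in some order.
With no other constraints that would be C(5,2) = 10 routes.
Subtract routes through each blocked cell (inclusion–exclusion for overlaps): − through b1: 6 − through c2: 6 + through b1&c2: 4 → 2.
That gives 2 routes.

2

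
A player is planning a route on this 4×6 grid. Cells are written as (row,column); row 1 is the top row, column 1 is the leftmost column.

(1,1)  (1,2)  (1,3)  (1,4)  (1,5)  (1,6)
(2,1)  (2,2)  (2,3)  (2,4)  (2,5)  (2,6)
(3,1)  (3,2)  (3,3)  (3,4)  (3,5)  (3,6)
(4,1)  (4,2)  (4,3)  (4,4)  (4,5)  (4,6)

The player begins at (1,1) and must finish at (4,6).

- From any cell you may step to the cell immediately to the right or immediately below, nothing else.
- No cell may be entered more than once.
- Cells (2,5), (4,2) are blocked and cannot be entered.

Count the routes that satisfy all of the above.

37

A right/down-only route from (1,1) to (4,6) makes exactly 3 down-moves and 5 right-moves in some order.
With no other constraints that would be C(8,3) = 56 routes.
Subtract routes through each blocked cell (inclusion–exclusion for overlaps): − through (2,5): 15 − through (4,2): 4 → 37.
That gives 37 routes.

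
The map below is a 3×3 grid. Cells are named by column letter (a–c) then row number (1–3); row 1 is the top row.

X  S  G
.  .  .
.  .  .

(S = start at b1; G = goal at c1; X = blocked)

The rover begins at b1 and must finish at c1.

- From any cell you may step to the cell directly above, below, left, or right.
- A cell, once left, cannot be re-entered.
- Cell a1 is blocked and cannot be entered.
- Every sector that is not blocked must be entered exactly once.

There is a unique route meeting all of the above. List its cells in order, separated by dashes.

b1 - b2 - a2 - a3 - b3 - c3 - c2 - c1

Need to visit all 8 open cells exactly once, starting at b1 and ending at c1.
Cell a2 has only two open neighbours (a3 and b2), so the path must pass straight through it: one of those is the cell it's entered from and the other is where it exits.
Route from b1: down 1 to b2, left 1 to a2, down 1 to a3, right 2 to c3, up 2 to c1 — 7 moves in all.
Check: all 8 open cells covered.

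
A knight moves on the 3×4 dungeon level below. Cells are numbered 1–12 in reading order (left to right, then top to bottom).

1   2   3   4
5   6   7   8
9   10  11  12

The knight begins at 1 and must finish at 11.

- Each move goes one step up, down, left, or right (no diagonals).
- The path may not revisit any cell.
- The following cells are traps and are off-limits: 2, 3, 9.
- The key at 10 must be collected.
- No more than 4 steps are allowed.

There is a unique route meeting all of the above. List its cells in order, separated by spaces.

1 5 6 10 11

The 4-move cap with required stops at 10 leaves no slack for detours.
Route from 1: down to 5, right to 6, down to 10, right to 11 — 4 moves in all.
Check: all required cells visited; 4 ≤ 4 moves.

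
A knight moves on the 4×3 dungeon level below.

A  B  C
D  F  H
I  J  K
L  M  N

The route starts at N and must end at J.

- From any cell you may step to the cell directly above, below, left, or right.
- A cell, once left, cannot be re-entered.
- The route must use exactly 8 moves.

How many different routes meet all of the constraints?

Need simple routes of exactly 8 moves from N to J (Manhattan distance 2, so 3 moves are spent on a detour and 3 undoing it).
Enumerating: N K H C B F D I J | N K H C B A D I J | N K H C B A D F J | N K H F B A D I J | N K H F D I L M J | N M L I D A B F J | N M L I D F H K J.
That gives 7 routes.

7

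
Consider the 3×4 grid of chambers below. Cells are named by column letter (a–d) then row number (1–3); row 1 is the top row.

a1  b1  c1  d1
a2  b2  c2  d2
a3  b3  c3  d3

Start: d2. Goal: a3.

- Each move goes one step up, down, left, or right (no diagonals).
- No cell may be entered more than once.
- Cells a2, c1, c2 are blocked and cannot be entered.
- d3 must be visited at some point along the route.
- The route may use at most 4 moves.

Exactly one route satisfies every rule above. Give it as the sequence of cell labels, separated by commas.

The 4-move cap with required stops at d3 leaves no slack for detours.
Route from d2: down to d3, 3× left (reaching a3) — 4 moves in all.
Check: all required cells visited; 4 ≤ 4 moves.

d2, d3, c3, b3, a3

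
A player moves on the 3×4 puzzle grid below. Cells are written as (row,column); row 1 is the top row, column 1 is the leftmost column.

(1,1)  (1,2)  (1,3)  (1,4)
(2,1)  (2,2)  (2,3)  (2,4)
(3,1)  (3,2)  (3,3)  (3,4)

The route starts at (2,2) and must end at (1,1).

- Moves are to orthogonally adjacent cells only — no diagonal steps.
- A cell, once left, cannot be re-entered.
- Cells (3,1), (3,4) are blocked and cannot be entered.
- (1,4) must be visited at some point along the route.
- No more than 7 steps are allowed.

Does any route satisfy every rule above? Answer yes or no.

One route that works: (2,2) → (2,3) → (2,4) → (1,4) → (1,3) → (1,2) → (1,1).

yes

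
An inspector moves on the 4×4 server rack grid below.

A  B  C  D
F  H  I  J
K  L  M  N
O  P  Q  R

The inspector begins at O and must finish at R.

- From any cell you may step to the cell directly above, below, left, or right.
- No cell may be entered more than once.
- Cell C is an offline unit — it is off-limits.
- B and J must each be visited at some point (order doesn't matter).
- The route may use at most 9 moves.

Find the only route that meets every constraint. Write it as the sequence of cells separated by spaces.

The budget equals the shortest possible length, so every move has to be on a shortest route through the required cells.
Route from O: 3× up (reaching A), right to B, down to H, 2× right (reaching J), 2× down (reaching R) — 9 moves in all.
Check: all required cells visited; 9 ≤ 9 moves.

O K F A B H I J N R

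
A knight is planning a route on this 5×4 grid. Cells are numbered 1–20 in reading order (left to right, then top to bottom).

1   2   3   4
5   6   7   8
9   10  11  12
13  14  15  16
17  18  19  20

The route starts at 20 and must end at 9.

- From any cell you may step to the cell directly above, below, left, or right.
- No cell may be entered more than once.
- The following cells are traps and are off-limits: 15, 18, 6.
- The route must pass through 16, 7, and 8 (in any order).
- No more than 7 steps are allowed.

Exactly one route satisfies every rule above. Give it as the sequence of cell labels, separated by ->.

20 -> 16 -> 12 -> 8 -> 7 -> 11 -> 10 -> 9

The budget equals the shortest possible length, so every move has to be on a shortest route through the required cells.
Route from 20: up 3 to 8, left 1 to 7, down 1 to 11, left 2 to 9 — 7 moves in all.
Check: all required cells visited; 7 ≤ 7 moves.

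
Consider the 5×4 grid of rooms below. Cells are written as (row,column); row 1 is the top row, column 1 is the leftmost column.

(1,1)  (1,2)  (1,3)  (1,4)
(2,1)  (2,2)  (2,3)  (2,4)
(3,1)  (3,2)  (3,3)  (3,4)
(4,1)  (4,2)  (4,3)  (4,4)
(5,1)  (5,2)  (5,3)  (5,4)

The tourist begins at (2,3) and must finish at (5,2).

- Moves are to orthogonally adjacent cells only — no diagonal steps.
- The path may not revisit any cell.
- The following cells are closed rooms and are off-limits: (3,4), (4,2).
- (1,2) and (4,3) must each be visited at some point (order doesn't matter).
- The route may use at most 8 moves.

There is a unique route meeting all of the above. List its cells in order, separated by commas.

The budget equals the shortest possible length, so every move has to be on a shortest route through the required cells.
Route from (2,3): up 1 to (1,3), left 1 to (1,2), down 2 to (3,2), right 1 to (3,3), down 2 to (5,3), left 1 to (5,2) — 8 moves in all.
Check: all required cells visited; 8 ≤ 8 moves.

(2,3), (1,3), (1,2), (2,2), (3,2), (3,3), (4,3), (5,3), (5,2)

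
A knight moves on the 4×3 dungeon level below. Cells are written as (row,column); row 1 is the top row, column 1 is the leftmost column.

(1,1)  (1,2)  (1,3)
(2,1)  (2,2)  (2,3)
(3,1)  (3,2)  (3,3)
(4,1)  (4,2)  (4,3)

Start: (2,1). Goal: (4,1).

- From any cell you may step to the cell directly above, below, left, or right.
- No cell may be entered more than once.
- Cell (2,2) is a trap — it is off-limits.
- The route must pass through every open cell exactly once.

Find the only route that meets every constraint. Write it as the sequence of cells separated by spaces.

(2,1) (1,1) (1,2) (1,3) (2,3) (3,3) (4,3) (4,2) (3,2) (3,1) (4,1)

Need to visit all 11 open cells exactly once, starting at (2,1) and ending at (4,1).
Route from (2,1): up 1 to (1,1), right 2 to (1,3), down 3 to (4,3), left 1 to (4,2), up 1 to (3,2), left 1 to (3,1), down 1 to (4,1) — 10 moves in all.
Check: all 11 open cells covered.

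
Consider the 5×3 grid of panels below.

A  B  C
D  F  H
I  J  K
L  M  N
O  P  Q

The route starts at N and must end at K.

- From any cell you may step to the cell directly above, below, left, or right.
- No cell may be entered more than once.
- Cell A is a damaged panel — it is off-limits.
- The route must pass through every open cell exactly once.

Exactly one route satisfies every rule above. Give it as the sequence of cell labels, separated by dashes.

Need to visit all 14 open cells exactly once, starting at N and ending at K.
Cell Q has only two open neighbours (N and P), so the path must pass straight through it: one of those is the cell it's entered from and the other is where it exits.
Route from N: down to Q, 2× left (reaching O), up to L, right to M, up to J, left to I, up to D, right to F, up to B, right to C, 2× down (reaching K) — 13 moves in all.
Check: all 14 open cells covered.

N - Q - P - O - L - M - J - I - D - F - B - C - H - K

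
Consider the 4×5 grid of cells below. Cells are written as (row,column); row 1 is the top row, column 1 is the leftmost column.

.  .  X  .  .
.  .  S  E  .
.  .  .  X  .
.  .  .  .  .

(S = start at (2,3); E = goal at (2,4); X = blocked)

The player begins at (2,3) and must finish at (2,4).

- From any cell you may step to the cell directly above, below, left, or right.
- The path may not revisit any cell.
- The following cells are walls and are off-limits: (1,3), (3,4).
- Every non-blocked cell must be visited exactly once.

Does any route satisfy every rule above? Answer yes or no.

yes

One route that works: (2,3) → (3,3) → (3,2) → (2,2) → (1,2) → (1,1) → (2,1) → (3,1) → (4,1) → (4,2) → (4,3) → (4,4) → (4,5) → (3,5) → (2,5) → (1,5) → (1,4) → (2,4).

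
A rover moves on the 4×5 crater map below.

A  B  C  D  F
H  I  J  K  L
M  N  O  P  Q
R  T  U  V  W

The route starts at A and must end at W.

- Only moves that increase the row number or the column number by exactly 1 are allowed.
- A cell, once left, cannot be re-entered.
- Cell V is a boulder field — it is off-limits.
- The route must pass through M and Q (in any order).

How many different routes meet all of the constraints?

1

A right/down-only route from A to W makes exactly 3 down-moves and 4 right-moves in some order.
With no other constraints that would be C(7,3) = 35 routes.
A monotone route can only reach the required cells in the order M, Q, so split there and multiply the segment counts (each segment already excludes blocked cells): A→M: 1; M→Q: 1; Q→W: 1; product = 1.
That gives 1 route.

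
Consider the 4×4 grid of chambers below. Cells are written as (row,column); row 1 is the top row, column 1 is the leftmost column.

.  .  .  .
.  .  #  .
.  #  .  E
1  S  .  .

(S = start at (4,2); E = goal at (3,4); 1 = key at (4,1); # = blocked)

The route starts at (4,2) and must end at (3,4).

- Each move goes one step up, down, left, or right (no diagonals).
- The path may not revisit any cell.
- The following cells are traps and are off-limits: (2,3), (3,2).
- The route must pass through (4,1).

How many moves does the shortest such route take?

Any route passes through (4,1) somewhere between (4,2) and (3,4). Summing Manhattan distances along the two legs ((4,2) → (4,1) → (3,4)) gives a lower bound of 1 + 4 = 5 moves.
The shortest route satisfying every rule uses 9 moves: (4,2) → (4,1) → (3,1) → (2,1) → (1,1) → (1,2) → (1,3) → (1,4) → (2,4) → (3,4).
The no-revisit rule (legs can't share cells) pushes the minimum above the 5-move bound; an exhaustive check rules out every length from 5 to 8 (on a 4-connected grid the length of any start-to-goal walk has the same parity as the Manhattan bound, so only lengths 5, 7, 9, … need checking), leaving 9 as the minimum.

9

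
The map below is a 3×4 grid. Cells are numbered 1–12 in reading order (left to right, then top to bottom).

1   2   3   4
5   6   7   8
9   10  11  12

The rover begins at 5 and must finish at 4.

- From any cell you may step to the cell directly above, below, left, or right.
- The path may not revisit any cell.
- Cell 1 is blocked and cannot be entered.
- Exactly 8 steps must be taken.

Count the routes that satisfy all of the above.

Need simple routes of exactly 8 moves from 5 to 4 (Manhattan distance 4, so 2 moves are spent on a detour and 2 undoing it).
Enumerating: 5 9 10 6 2 3 7 8 4 | 5 9 10 6 7 11 12 8 4 | 5 9 10 11 7 6 2 3 4 | 5 9 10 11 12 8 7 3 4 | 5 6 2 3 7 11 12 8 4 | 5 6 10 11 12 8 7 3 4.
That gives 6 routes.

6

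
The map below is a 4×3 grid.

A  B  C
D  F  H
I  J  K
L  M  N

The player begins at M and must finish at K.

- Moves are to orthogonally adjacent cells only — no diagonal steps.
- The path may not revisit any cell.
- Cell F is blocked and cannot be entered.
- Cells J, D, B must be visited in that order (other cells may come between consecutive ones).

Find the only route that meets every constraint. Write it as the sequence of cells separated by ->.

M -> J -> I -> D -> A -> B -> C -> H -> K

The waypoints must appear in the order J, D, B, with no cell reused.
Route from M: up 1 to J, left 1 to I, up 2 to A, right 2 to C, down 2 to K — 8 moves in all.
Check: order respected (J at step 1, D at step 3, B at step 5).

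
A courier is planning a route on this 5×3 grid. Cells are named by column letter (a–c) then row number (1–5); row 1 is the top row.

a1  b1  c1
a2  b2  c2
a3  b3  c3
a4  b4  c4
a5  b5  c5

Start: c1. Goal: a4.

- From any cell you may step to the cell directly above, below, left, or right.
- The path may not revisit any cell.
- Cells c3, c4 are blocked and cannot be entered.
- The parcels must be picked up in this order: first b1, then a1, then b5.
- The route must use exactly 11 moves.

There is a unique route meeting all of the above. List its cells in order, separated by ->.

The waypoints must appear in the order b1, a1, b5, with no cell reused.
Route from c1: down to c2, left to b2, up to b1, left to a1, 2× down (reaching a3), right to b3, 2× down (reaching b5), left to a5, up to a4 — 11 moves in all.
Check: order respected (b1 at step 3, a1 at step 4, b5 at step 9); 11 moves as required.

c1 -> c2 -> b2 -> b1 -> a1 -> a2 -> a3 -> b3 -> b4 -> b5 -> a5 -> a4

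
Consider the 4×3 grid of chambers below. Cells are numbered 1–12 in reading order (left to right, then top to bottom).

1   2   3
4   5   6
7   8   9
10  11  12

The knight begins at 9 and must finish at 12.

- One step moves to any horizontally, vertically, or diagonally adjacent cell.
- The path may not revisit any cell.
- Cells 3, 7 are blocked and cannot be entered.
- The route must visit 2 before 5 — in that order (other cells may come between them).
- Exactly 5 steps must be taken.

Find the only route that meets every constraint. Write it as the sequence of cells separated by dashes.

9 - 6 - 2 - 5 - 8 - 12

The waypoints must appear in the order 2, 5, with no cell reused.
Route from 9: up 1 to 6, up-left 1 to 2, down 2 to 8, down-right 1 to 12 — 5 moves in all.
Check: order respected (2 at step 2, 5 at step 3); 5 moves as required.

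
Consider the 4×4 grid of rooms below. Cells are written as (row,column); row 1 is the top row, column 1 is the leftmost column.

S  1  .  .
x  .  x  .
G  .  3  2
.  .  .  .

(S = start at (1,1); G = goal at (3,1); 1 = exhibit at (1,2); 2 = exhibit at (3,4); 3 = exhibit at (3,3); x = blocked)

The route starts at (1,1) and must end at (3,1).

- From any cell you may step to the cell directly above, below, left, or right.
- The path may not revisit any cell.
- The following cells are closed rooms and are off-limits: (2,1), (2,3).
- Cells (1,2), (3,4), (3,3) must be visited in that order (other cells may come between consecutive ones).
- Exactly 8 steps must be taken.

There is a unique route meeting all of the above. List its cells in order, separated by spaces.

(1,1) (1,2) (1,3) (1,4) (2,4) (3,4) (3,3) (3,2) (3,1)

The waypoints must appear in the order (1,2), (3,4), (3,3), with no cell reused.
Route from (1,1): right 3 to (1,4), down 2 to (3,4), left 3 to (3,1) — 8 moves in all.
Check: order respected (1 at step 1, 2 at step 5, 3 at step 6); 8 moves as required.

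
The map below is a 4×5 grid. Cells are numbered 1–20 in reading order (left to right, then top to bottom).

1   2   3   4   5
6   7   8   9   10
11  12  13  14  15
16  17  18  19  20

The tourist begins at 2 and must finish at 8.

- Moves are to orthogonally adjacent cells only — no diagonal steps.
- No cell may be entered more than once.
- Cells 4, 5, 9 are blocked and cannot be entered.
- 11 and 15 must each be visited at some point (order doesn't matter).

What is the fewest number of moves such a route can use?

12

Any route passes through 11 and 15 in some order between 2 and 8. Summing Manhattan distances along each leg and taking the cheapest ordering (2 → 11 → 15 → 8) gives a lower bound of 3 + 4 + 3 = 10 moves.
The shortest route satisfying every rule uses 12 moves: 2 → 7 → 12 → 11 → 16 → 17 → 18 → 19 → 20 → 15 → 14 → 13 → 8.
The bound of 10 isn't tight here; checking systematically, no route of length 10 through 11 satisfies every constraint, so 12 is the minimum.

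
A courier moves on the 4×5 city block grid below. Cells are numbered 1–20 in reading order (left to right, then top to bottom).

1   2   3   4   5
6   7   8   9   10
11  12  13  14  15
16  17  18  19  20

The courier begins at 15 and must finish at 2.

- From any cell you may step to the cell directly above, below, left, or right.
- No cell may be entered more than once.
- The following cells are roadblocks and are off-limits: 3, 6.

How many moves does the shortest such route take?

5

The Manhattan distance from 15 to 2 is |3−1| + |5−2| = 5, so at least 5 moves are needed.
A route of 5 moves achieves this: 15 → 10 → 9 → 8 → 7 → 2.
Since 5 matches the lower bound, it is optimal.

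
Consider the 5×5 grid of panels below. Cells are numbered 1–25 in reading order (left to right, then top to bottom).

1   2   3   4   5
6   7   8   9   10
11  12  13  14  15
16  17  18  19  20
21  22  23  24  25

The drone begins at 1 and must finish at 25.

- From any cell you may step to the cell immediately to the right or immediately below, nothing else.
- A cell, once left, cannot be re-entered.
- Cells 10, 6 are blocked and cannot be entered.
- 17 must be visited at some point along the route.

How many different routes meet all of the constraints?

4

A right/down-only route from 1 to 25 makes exactly 4 down-moves and 4 right-moves in some order.
With no other constraints that would be C(8,4) = 70 routes.
Split at 17 and multiply the segment counts (each segment already excludes blocked cells): 1→17: 1; 17→25: 4; product = 4.
That gives 4 routes.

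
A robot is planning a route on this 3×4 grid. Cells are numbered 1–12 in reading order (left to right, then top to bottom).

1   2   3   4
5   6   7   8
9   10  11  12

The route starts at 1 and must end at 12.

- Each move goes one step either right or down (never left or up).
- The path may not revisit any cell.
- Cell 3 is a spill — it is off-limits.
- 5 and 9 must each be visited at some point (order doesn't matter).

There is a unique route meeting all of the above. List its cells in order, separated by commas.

1, 5, 9, 10, 11, 12

Moves only go right or down, so the column and row indices never decrease.
Route from 1: 2× down (reaching 9), 3× right (reaching 12) — 5 moves in all.
Check: all required cells visited.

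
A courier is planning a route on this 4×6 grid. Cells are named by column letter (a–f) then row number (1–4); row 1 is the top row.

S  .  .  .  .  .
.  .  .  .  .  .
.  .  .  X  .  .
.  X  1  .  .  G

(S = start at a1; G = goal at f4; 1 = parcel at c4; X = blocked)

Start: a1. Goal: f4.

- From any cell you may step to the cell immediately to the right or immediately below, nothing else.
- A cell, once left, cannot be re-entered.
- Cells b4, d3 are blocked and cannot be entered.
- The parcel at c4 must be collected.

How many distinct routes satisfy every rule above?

A right/down-only route from a1 to f4 makes exactly 3 down-moves and 5 right-moves in some order.
With no other constraints that would be C(8,3) = 56 routes.
Split at c4 and multiply the segment counts (each segment already excludes blocked cells): a1→c4: 6; c4→f4: 1; product = 6.
That gives 6 routes.

6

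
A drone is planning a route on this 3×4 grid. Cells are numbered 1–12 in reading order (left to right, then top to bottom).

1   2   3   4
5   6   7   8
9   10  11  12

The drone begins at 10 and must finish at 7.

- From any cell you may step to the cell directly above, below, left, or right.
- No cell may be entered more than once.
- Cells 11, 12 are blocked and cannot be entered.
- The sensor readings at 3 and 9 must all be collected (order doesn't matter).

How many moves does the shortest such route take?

Any route passes through 3 and 9 in some order between 10 and 7. Summing Manhattan distances along each leg and taking the cheapest ordering (10 → 9 → 3 → 7) gives a lower bound of 1 + 4 + 1 = 6 moves.
A route of 6 moves achieves this: 10 → 9 → 5 → 1 → 2 → 3 → 7.
Since 6 matches the lower bound, it is optimal.

6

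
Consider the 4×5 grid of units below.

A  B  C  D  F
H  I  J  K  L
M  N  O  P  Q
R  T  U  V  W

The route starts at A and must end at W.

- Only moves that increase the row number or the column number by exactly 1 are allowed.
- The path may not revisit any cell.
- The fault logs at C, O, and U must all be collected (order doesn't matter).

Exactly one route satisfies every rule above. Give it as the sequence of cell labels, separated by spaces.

Moves only go right or down, so the column and row indices never decrease.
Route from A: 2× right (reaching C), 3× down (reaching U), 2× right (reaching W) — 7 moves in all.
Check: all required cells visited.

A B C J O U V W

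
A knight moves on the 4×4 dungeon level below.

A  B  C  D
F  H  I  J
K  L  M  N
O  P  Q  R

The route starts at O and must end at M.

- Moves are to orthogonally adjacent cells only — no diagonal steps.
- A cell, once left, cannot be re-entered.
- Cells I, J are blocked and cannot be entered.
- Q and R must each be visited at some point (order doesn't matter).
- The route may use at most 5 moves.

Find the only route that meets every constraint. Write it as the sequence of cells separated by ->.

O -> P -> Q -> R -> N -> M

The budget equals the shortest possible length, so every move has to be on a shortest route through the required cells.
Route from O: 3× right (reaching R), up to N, left to M — 5 moves in all.
Check: all required cells visited; 5 ≤ 5 moves.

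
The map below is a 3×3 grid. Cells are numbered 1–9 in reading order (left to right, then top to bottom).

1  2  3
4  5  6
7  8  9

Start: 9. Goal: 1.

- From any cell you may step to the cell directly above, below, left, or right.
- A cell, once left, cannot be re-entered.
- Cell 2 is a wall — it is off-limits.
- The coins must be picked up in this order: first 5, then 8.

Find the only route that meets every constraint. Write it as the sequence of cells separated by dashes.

The waypoints must appear in the order 5, 8, with no cell reused.
Route from 9: up to 6, left to 5, down to 8, left to 7, 2× up (reaching 1) — 6 moves in all.
Check: order respected (5 at step 2, 8 at step 3).

9 - 6 - 5 - 8 - 7 - 4 - 1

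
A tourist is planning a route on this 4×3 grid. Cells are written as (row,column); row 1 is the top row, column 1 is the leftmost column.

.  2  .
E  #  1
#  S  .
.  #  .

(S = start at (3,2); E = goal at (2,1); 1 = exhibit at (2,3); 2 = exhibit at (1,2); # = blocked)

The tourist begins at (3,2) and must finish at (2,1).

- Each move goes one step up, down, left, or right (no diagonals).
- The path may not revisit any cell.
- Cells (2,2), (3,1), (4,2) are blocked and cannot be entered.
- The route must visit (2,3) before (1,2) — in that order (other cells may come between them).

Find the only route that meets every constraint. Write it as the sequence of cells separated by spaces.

(3,2) (3,3) (2,3) (1,3) (1,2) (1,1) (2,1)

The waypoints must appear in the order (2,3), (1,2), with no cell reused.
Route from (3,2): right 1 to (3,3), up 2 to (1,3), left 2 to (1,1), down 1 to (2,1) — 6 moves in all.
Check: order respected (1 at step 2, 2 at step 4).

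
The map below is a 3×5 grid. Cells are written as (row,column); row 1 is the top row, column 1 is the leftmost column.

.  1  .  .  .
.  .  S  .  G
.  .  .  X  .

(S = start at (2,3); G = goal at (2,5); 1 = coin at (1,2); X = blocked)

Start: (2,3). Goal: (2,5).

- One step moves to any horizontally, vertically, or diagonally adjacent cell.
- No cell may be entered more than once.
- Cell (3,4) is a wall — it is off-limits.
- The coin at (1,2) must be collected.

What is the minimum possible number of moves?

Any route passes through (1,2) somewhere between (2,3) and (2,5). Summing Chebyshev distances along the two legs ((2,3) → (1,2) → (2,5)) gives a lower bound of 1 + 3 = 4 moves.
A route of 4 moves achieves this: (2,3) → (1,2) → (1,3) → (1,4) → (2,5).
Since 4 matches the lower bound, it is optimal.

4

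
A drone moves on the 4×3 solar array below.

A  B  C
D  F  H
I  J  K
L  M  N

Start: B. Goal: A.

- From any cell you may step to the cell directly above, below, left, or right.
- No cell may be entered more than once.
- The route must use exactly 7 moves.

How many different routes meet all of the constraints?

5

Need simple routes of exactly 7 moves from B to A (Manhattan distance 1, so 3 moves are spent on a detour and 3 undoing it).
Enumerating: B F J M L I D A | B F H K J I D A | B C H K J F D A | B C H K J I D A | B C H F J I D A.
That gives 5 routes.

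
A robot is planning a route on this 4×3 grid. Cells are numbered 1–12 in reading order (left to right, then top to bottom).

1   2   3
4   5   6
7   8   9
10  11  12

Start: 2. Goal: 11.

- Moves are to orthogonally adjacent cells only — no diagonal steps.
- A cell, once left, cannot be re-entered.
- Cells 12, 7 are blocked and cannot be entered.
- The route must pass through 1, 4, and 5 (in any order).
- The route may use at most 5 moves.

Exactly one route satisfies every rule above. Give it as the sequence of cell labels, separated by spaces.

2 1 4 5 8 11

Any route must reach 1, 4, and 5 and still end at 11 within 5 moves, so the order of the required stops is forced.
Route from 2: left 1 to 1, down 1 to 4, right 1 to 5, down 2 to 11 — 5 moves in all.
Check: all required cells visited; 5 ≤ 5 moves.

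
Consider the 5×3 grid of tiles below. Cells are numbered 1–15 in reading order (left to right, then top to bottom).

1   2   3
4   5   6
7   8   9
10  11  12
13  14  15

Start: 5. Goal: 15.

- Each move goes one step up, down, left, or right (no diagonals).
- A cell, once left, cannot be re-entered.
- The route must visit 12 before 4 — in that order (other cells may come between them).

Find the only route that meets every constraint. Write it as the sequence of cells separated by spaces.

5 8 11 12 9 6 3 2 1 4 7 10 13 14 15

The waypoints must appear in the order 12, 4, with no cell reused.
Route from 5: 2× down (reaching 11), right to 12, 3× up (reaching 3), 2× left (reaching 1), 4× down (reaching 13), 2× right (reaching 15) — 14 moves in all.
Check: order respected (12 at step 3, 4 at step 9).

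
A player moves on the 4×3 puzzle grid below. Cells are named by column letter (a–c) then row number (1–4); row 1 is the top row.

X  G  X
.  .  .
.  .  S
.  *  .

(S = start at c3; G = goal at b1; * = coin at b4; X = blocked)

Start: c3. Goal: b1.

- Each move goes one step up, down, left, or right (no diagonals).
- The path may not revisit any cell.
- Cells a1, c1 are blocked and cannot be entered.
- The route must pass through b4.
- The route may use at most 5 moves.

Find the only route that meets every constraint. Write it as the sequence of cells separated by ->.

c3 -> c4 -> b4 -> b3 -> b2 -> b1

Any route must reach b4 and still end at b1 within 5 moves, so the order of the required stops is forced.
Route from c3: down to c4, left to b4, 3× up (reaching b1) — 5 moves in all.
Check: all required cells visited; 5 ≤ 5 moves.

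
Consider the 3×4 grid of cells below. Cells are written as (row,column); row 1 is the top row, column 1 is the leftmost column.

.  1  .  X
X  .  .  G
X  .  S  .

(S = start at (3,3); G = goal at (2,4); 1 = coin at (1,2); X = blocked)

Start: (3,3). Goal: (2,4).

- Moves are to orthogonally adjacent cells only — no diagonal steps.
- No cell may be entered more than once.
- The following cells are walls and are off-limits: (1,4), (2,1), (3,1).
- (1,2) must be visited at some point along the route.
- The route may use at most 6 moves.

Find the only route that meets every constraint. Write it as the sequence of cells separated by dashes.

(3,3) - (3,2) - (2,2) - (1,2) - (1,3) - (2,3) - (2,4)

The budget equals the shortest possible length, so every move has to be on a shortest route through the required cells.
Route from (3,3): left to (3,2), 2× up (reaching (1,2)), right to (1,3), down to (2,3), right to (2,4) — 6 moves in all.
Check: all required cells visited; 6 ≤ 6 moves.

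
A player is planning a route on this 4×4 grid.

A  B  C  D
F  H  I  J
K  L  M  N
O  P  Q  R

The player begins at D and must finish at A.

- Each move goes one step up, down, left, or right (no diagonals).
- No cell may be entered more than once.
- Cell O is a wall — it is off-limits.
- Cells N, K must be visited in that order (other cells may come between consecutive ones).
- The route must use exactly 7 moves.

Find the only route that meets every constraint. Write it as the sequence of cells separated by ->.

D -> J -> N -> M -> L -> K -> F -> A

The waypoints must appear in the order N, K, with no cell reused.
Route from D: down 2 to N, left 3 to K, up 2 to A — 7 moves in all.
Check: order respected (N at step 2, K at step 5); 7 moves as required.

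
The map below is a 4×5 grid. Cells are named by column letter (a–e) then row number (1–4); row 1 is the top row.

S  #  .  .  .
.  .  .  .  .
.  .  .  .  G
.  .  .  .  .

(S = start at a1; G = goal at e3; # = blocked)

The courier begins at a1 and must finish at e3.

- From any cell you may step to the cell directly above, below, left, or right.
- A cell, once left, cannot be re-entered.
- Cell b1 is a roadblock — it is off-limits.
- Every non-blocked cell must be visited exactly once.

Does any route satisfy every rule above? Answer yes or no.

One route that works: a1 → a2 → a3 → a4 → b4 → b3 → b2 → c2 → c1 → d1 → e1 → e2 → d2 → d3 → c3 → c4 → d4 → e4 → e3.

yes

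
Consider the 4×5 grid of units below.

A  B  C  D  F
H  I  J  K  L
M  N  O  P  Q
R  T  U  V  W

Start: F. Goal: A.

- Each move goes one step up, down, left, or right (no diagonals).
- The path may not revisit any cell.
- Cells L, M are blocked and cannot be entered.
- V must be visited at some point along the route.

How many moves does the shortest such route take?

Any route passes through V somewhere between F and A. Summing Manhattan distances along the two legs (F → V → A) gives a lower bound of 4 + 6 = 10 moves.
A route of 10 moves achieves this: F → D → K → P → V → U → O → J → C → B → A.
Since 10 matches the lower bound, it is optimal.

10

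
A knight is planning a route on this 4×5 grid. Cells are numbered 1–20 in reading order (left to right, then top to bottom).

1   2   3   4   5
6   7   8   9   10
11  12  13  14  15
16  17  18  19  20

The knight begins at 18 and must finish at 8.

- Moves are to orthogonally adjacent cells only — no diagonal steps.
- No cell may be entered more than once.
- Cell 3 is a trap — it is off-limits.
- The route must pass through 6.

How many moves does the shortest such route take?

6

Any route passes through 6 somewhere between 18 and 8. Summing Manhattan distances along the two legs (18 → 6 → 8) gives a lower bound of 4 + 2 = 6 moves.
A route of 6 moves achieves this: 18 → 13 → 12 → 11 → 6 → 7 → 8.
Since 6 matches the lower bound, it is optimal.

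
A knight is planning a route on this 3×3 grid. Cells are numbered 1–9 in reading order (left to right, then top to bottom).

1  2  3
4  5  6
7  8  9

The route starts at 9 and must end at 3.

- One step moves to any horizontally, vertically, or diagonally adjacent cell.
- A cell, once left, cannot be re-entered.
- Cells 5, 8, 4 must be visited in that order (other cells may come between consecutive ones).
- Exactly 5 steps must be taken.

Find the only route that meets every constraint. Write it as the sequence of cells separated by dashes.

The waypoints must appear in the order 5, 8, 4, with no cell reused.
Route from 9: up-left to 5, down to 8, up-left to 4, up-right to 2, right to 3 — 5 moves in all.
Check: order respected (5 at step 1, 8 at step 2, 4 at step 3); 5 moves as required.

9 - 5 - 8 - 4 - 2 - 3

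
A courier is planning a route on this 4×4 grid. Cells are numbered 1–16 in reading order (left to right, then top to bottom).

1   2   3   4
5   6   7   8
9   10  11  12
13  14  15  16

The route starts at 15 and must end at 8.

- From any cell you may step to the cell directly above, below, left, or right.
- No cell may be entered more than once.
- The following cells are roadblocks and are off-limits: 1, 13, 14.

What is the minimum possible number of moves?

3

The Manhattan distance from 15 to 8 is |4−2| + |3−4| = 3, so at least 3 moves are needed.
A route of 3 moves achieves this: 15 → 11 → 7 → 8.
Since 3 matches the lower bound, it is optimal.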